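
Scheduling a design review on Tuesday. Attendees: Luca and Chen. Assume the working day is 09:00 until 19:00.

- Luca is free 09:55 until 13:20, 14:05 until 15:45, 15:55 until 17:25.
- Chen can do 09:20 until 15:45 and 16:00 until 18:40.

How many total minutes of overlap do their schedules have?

390

Luca ∩ Chen: 09:55-13:20, 14:05-15:45, 16:00-17:25.
Those are the intersection windows.
Summing the common windows: 205 + 100 + 85 = 390 minutes.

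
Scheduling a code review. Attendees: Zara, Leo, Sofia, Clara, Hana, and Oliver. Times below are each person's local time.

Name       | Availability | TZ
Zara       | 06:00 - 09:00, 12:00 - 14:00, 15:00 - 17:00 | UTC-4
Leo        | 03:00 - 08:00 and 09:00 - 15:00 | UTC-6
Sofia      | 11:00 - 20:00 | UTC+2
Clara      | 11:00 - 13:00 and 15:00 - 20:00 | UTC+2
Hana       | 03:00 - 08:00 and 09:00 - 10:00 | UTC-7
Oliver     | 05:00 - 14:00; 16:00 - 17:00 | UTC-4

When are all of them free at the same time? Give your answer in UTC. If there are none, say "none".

10:00-11:00, 16:00-17:00

Zara in UTC: 10:00-13:00, 16:00-18:00, 19:00-21:00 (add 4h to convert from UTC-4).
Leo in UTC: 09:00-14:00, 15:00-21:00 (add 6h to convert from UTC-6).
Sofia in UTC: 09:00-18:00 (subtract 2h to convert from UTC+2).
Clara in UTC: 09:00-11:00, 13:00-18:00 (subtract 2h to convert from UTC+2).
Hana in UTC: 10:00-15:00, 16:00-17:00 (add 7h to convert from UTC-7).
Oliver in UTC: 09:00-18:00, 20:00-21:00 (add 4h to convert from UTC-4).
Zara ∩ Leo: 10:00-13:00, 16:00-18:00, 19:00-21:00.
Zara ∩ Leo ∩ Sofia: 10:00-13:00, 16:00-18:00.
Zara ∩ Leo ∩ Sofia ∩ Clara: 10:00-11:00, 16:00-18:00.
Zara ∩ Leo ∩ Sofia ∩ Clara ∩ Hana: 10:00-11:00, 16:00-17:00.
Zara ∩ Leo ∩ Sofia ∩ Clara ∩ Hana ∩ Oliver: 10:00-11:00, 16:00-17:00.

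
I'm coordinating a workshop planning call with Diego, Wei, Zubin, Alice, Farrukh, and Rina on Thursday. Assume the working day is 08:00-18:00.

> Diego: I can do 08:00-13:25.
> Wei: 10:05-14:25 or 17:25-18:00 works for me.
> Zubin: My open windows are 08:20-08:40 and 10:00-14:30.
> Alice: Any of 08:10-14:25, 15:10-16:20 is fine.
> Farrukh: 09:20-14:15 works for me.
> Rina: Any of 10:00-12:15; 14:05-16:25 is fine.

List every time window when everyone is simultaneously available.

10:05-12:15

Diego ∩ Wei: 10:05-13:25.
Diego ∩ Wei ∩ Zubin: 10:05-13:25.
Diego ∩ Wei ∩ Zubin ∩ Alice: 10:05-13:25.
Diego ∩ Wei ∩ Zubin ∩ Alice ∩ Farrukh: 10:05-13:25.
Diego ∩ Wei ∩ Zubin ∩ Alice ∩ Farrukh ∩ Rina: 10:05-12:15.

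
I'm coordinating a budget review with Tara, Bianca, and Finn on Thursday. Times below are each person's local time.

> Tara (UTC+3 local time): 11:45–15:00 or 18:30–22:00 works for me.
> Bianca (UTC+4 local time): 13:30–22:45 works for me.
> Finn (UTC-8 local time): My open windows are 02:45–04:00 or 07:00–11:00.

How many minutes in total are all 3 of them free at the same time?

270

Tara in UTC: 08:45-12:00, 15:30-19:00 (subtract 3h to convert from UTC+3).
Bianca in UTC: 09:30-18:45 (subtract 4h to convert from UTC+4).
Finn in UTC: 10:45-12:00, 15:00-19:00 (add 8h to convert from UTC-8).
Tara ∩ Bianca: 09:30-12:00, 15:30-18:45.
Tara ∩ Bianca ∩ Finn: 10:45-12:00, 15:30-18:45.
Summing the common windows: 75 + 195 = 270 minutes.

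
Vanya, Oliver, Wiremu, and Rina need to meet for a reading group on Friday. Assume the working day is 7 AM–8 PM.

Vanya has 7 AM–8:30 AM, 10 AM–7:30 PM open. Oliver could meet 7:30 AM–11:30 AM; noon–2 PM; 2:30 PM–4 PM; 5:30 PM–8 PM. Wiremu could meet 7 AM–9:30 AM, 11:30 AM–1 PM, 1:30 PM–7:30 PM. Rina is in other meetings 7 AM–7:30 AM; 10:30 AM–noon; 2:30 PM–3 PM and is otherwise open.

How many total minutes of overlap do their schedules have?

330

Vanya free: 07:00-08:30, 10:00-19:30.
Oliver free: 07:30-11:30, 12:00-14:00, 14:30-16:00, 17:30-20:00.
Wiremu free: 07:00-09:30, 11:30-13:00, 13:30-19:30.
Rina free: 07:30-10:30, 12:00-14:30, 15:00-20:00 (invert busy blocks within the working day).
Vanya ∩ Oliver: 07:30-08:30, 10:00-11:30, 12:00-14:00, 14:30-16:00, 17:30-19:30.
Vanya ∩ Oliver ∩ Wiremu: 07:30-08:30, 12:00-13:00, 13:30-14:00, 14:30-16:00, 17:30-19:30.
Vanya ∩ Oliver ∩ Wiremu ∩ Rina: 07:30-08:30, 12:00-13:00, 13:30-14:00, 15:00-16:00, 17:30-19:30.
Summing the common windows: 60 + 60 + 30 + 60 + 120 = 330 minutes.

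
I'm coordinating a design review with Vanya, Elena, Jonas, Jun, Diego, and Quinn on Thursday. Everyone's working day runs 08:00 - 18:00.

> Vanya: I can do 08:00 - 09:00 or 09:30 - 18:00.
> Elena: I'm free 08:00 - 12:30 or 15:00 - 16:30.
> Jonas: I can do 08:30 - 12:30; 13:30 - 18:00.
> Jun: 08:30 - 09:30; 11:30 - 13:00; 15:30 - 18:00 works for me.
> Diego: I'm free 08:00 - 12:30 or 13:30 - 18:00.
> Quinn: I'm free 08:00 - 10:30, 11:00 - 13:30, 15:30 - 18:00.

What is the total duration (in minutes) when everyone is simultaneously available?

150

Vanya ∩ Elena: 08:00-09:00, 09:30-12:30, 15:00-16:30.
Vanya ∩ Elena ∩ Jonas: 08:30-09:00, 09:30-12:30, 15:00-16:30.
Vanya ∩ Elena ∩ Jonas ∩ Jun: 08:30-09:00, 11:30-12:30, 15:30-16:30.
Vanya ∩ Elena ∩ Jonas ∩ Jun ∩ Diego: 08:30-09:00, 11:30-12:30, 15:30-16:30.
Vanya ∩ Elena ∩ Jonas ∩ Jun ∩ Diego ∩ Quinn: 08:30-09:00, 11:30-12:30, 15:30-16:30.
Summing the common windows: 30 + 60 + 60 = 150 minutes.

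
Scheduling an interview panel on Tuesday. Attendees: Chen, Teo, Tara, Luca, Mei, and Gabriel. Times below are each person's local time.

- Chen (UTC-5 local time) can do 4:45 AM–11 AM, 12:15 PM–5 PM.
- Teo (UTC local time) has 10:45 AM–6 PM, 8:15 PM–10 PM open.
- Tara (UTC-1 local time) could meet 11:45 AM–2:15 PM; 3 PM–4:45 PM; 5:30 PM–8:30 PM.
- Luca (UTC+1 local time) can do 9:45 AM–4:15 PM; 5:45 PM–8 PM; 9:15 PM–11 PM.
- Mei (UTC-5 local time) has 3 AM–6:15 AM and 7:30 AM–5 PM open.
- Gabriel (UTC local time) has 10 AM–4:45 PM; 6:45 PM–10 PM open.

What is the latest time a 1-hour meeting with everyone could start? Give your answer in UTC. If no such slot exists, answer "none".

20:30

Chen in UTC: 09:45-16:00, 17:15-22:00 (add 5h to convert from UTC-5).
Teo in UTC: 10:45-18:00, 20:15-22:00.
Tara in UTC: 12:45-15:15, 16:00-17:45, 18:30-21:30 (add 1h to convert from UTC-1).
Luca in UTC: 08:45-15:15, 16:45-19:00, 20:15-22:00 (subtract 1h to convert from UTC+1).
Mei in UTC: 08:00-11:15, 12:30-22:00 (add 5h to convert from UTC-5).
Gabriel in UTC: 10:00-16:45, 18:45-22:00.
Chen ∩ Teo: 10:45-16:00, 17:15-18:00, 20:15-22:00.
Chen ∩ Teo ∩ Tara: 12:45-15:15, 17:15-17:45, 20:15-21:30.
Chen ∩ Teo ∩ Tara ∩ Luca: 12:45-15:15, 17:15-17:45, 20:15-21:30.
Chen ∩ Teo ∩ Tara ∩ Luca ∩ Mei: 12:45-15:15, 17:15-17:45, 20:15-21:30.
Chen ∩ Teo ∩ Tara ∩ Luca ∩ Mei ∩ Gabriel: 12:45-15:15, 20:15-21:30.
Those are the intersection windows.
The last common window of at least 60 minutes is 20:15-21:30; a 60-minute meeting can start as late as 20:30 and still end by 21:30.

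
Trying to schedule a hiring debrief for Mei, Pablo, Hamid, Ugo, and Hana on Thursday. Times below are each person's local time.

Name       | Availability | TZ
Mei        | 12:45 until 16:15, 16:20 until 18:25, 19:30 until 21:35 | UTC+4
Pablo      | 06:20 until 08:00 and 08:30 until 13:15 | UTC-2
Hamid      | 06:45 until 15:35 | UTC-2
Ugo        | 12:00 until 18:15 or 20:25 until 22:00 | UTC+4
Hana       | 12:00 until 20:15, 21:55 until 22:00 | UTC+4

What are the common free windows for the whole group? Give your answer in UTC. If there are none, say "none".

08:45-10:00, 10:30-12:15, 12:20-14:15

Mei in UTC: 08:45-12:15, 12:20-14:25, 15:30-17:35 (subtract 4h to convert from UTC+4).
Pablo in UTC: 08:20-10:00, 10:30-15:15 (add 2h to convert from UTC-2).
Hamid in UTC: 08:45-17:35 (add 2h to convert from UTC-2).
Ugo in UTC: 08:00-14:15, 16:25-18:00 (subtract 4h to convert from UTC+4).
Hana in UTC: 08:00-16:15, 17:55-18:00 (subtract 4h to convert from UTC+4).
Mei ∩ Pablo: 08:45-10:00, 10:30-12:15, 12:20-14:25.
Mei ∩ Pablo ∩ Hamid: 08:45-10:00, 10:30-12:15, 12:20-14:25.
Mei ∩ Pablo ∩ Hamid ∩ Ugo: 08:45-10:00, 10:30-12:15, 12:20-14:15.
Mei ∩ Pablo ∩ Hamid ∩ Ugo ∩ Hana: 08:45-10:00, 10:30-12:15, 12:20-14:15.
Those are the intersection windows.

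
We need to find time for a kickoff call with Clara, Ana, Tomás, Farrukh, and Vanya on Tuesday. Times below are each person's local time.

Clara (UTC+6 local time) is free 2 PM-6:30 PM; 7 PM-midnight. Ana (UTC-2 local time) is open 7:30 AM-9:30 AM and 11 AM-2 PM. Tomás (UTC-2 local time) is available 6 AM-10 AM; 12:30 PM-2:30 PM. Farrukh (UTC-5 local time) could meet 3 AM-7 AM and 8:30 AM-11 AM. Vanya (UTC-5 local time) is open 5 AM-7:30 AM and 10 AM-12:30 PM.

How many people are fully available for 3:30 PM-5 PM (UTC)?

2

Clara in UTC: 08:00-12:30, 13:00-18:00 (subtract 6h to convert from UTC+6).
Ana in UTC: 09:30-11:30, 13:00-16:00 (add 2h to convert from UTC-2).
Tomás in UTC: 08:00-12:00, 14:30-16:30 (add 2h to convert from UTC-2).
Farrukh in UTC: 08:00-12:00, 13:30-16:00 (add 5h to convert from UTC-5).
Vanya in UTC: 10:00-12:30, 15:00-17:30 (add 5h to convert from UTC-5).
Clara and Vanya can make the full 15:30-17:00 slot — that's 2.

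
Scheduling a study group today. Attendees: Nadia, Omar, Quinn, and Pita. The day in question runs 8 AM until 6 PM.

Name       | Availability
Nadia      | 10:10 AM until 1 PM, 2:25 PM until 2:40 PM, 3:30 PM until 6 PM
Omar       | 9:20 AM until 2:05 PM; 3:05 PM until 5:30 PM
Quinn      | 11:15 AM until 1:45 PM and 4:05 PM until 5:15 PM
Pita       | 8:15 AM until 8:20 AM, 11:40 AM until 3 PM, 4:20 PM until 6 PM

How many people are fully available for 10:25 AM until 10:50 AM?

2

Nadia and Omar can make the full 10:25-10:50 slot — that's 2.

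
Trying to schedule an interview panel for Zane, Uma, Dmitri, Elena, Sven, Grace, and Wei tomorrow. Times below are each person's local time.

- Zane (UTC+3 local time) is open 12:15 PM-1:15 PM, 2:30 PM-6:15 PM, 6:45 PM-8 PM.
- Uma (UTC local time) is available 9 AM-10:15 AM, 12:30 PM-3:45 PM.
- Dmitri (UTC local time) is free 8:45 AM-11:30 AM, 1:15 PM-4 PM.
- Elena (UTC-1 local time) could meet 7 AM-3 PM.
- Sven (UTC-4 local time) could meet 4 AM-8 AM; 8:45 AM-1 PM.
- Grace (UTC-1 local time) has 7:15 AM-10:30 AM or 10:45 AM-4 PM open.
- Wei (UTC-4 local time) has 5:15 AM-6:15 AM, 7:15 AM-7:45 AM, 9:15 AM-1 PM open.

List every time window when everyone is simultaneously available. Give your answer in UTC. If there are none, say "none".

Zane in UTC: 09:15-10:15, 11:30-15:15, 15:45-17:00 (subtract 3h to convert from UTC+3).
Uma in UTC: 09:00-10:15, 12:30-15:45.
Dmitri in UTC: 08:45-11:30, 13:15-16:00.
Elena in UTC: 08:00-16:00 (add 1h to convert from UTC-1).
Sven in UTC: 08:00-12:00, 12:45-17:00 (add 4h to convert from UTC-4).
Grace in UTC: 08:15-11:30, 11:45-17:00 (add 1h to convert from UTC-1).
Wei in UTC: 09:15-10:15, 11:15-11:45, 13:15-17:00 (add 4h to convert from UTC-4).
Zane ∩ Uma: 09:15-10:15, 12:30-15:15.
Zane ∩ Uma ∩ Dmitri: 09:15-10:15, 13:15-15:15.
Zane ∩ Uma ∩ Dmitri ∩ Elena: 09:15-10:15, 13:15-15:15.
Zane ∩ Uma ∩ Dmitri ∩ Elena ∩ Sven: 09:15-10:15, 13:15-15:15.
Zane ∩ Uma ∩ Dmitri ∩ Elena ∩ Sven ∩ Grace: 09:15-10:15, 13:15-15:15.
Zane ∩ Uma ∩ Dmitri ∩ Elena ∩ Sven ∩ Grace ∩ Wei: 09:15-10:15, 13:15-15:15.
Those are the intersection windows.

09:15-10:15, 13:15-15:15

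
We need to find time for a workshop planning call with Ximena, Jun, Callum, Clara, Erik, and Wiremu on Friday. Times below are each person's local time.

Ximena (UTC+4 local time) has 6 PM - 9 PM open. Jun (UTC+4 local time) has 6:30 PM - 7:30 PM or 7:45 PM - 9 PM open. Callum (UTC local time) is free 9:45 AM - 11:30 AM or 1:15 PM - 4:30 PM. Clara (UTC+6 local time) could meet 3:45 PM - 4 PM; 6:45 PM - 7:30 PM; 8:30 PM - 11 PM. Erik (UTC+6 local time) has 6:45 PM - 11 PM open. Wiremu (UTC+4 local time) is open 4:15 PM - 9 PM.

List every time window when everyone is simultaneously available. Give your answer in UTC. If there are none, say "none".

14:30-15:30, 15:45-16:30

Ximena in UTC: 14:00-17:00 (subtract 4h to convert from UTC+4).
Jun in UTC: 14:30-15:30, 15:45-17:00 (subtract 4h to convert from UTC+4).
Callum in UTC: 09:45-11:30, 13:15-16:30.
Clara in UTC: 09:45-10:00, 12:45-13:30, 14:30-17:00 (subtract 6h to convert from UTC+6).
Erik in UTC: 12:45-17:00 (subtract 6h to convert from UTC+6).
Wiremu in UTC: 12:15-17:00 (subtract 4h to convert from UTC+4).
Ximena ∩ Jun: 14:30-15:30, 15:45-17:00.
Ximena ∩ Jun ∩ Callum: 14:30-15:30, 15:45-16:30.
Ximena ∩ Jun ∩ Callum ∩ Clara: 14:30-15:30, 15:45-16:30.
Ximena ∩ Jun ∩ Callum ∩ Clara ∩ Erik: 14:30-15:30, 15:45-16:30.
Ximena ∩ Jun ∩ Callum ∩ Clara ∩ Erik ∩ Wiremu: 14:30-15:30, 15:45-16:30.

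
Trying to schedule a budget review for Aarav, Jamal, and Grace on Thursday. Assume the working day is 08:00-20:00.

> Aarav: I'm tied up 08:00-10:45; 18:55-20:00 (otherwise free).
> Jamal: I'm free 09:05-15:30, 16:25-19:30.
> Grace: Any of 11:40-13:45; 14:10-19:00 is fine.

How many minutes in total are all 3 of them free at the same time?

Aarav free: 10:45-18:55 (invert busy blocks within the working day).
Jamal free: 09:05-15:30, 16:25-19:30.
Grace free: 11:40-13:45, 14:10-19:00.
Aarav ∩ Jamal: 10:45-15:30, 16:25-18:55.
Aarav ∩ Jamal ∩ Grace: 11:40-13:45, 14:10-15:30, 16:25-18:55.
So the common availability across everyone is 11:40-13:45, 14:10-15:30, 16:25-18:55.
Summing the common windows: 125 + 80 + 150 = 355 minutes.

355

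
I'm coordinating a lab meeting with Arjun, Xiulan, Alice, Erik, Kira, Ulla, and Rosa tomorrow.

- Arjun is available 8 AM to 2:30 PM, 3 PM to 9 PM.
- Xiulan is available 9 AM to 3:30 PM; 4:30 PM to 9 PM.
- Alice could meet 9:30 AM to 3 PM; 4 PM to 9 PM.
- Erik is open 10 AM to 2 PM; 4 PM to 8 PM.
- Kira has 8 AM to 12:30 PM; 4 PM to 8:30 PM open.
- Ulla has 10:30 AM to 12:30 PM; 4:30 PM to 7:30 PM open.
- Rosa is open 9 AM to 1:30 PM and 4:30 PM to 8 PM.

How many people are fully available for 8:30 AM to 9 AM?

2

Arjun and Kira can make the full 08:30-09:00 slot — that's 2.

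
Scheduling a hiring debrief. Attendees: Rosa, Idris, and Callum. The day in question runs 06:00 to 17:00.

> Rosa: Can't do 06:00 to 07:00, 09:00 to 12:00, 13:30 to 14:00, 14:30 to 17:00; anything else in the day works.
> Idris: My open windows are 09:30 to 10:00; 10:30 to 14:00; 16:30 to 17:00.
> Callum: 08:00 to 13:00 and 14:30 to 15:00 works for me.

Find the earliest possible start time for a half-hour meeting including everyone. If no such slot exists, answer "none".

12:00

Rosa free: 07:00-09:00, 12:00-13:30, 14:00-14:30 (invert busy blocks within the working day).
Idris free: 09:30-10:00, 10:30-14:00, 16:30-17:00.
Callum free: 08:00-13:00, 14:30-15:00.
Rosa ∩ Idris: 12:00-13:30.
Rosa ∩ Idris ∩ Callum: 12:00-13:00.
The first common window of at least 30 minutes is 12:00-13:00, so the earliest start is 12:00.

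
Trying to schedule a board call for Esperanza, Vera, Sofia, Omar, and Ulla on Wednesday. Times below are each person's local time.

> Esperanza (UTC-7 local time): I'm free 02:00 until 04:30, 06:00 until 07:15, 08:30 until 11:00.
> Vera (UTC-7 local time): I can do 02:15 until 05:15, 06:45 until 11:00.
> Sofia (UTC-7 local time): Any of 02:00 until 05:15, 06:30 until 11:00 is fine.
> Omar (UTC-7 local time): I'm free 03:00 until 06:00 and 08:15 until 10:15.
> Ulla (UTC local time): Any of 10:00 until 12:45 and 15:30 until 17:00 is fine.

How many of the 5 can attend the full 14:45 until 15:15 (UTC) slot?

2

Esperanza in UTC: 09:00-11:30, 13:00-14:15, 15:30-18:00 (add 7h to convert from UTC-7).
Vera in UTC: 09:15-12:15, 13:45-18:00 (add 7h to convert from UTC-7).
Sofia in UTC: 09:00-12:15, 13:30-18:00 (add 7h to convert from UTC-7).
Omar in UTC: 10:00-13:00, 15:15-17:15 (add 7h to convert from UTC-7).
Ulla in UTC: 10:00-12:45, 15:30-17:00.
Vera and Sofia can make the full 14:45-15:15 slot — that's 2.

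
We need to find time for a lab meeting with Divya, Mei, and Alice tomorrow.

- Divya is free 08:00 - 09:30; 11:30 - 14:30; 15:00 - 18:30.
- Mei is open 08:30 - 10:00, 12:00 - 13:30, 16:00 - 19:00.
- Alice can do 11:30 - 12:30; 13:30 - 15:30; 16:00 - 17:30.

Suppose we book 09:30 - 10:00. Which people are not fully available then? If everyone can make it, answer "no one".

Alice, Divya

Divya: not fully free for 09:30-10:00. Mei: free for 09:30-10:00. Alice: not fully free for 09:30-10:00.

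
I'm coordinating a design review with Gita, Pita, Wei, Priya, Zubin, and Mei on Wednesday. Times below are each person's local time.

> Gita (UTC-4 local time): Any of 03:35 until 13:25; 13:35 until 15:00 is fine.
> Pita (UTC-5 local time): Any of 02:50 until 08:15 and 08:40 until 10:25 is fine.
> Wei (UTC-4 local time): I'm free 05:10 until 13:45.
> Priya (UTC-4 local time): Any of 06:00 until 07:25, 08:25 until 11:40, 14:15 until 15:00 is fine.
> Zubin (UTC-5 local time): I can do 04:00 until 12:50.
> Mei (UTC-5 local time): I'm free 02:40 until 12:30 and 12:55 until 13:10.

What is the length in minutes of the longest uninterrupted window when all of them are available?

Gita in UTC: 07:35-17:25, 17:35-19:00 (add 4h to convert from UTC-4).
Pita in UTC: 07:50-13:15, 13:40-15:25 (add 5h to convert from UTC-5).
Wei in UTC: 09:10-17:45 (add 4h to convert from UTC-4).
Priya in UTC: 10:00-11:25, 12:25-15:40, 18:15-19:00 (add 4h to convert from UTC-4).
Zubin in UTC: 09:00-17:50 (add 5h to convert from UTC-5).
Mei in UTC: 07:40-17:30, 17:55-18:10 (add 5h to convert from UTC-5).
Gita ∩ Pita: 07:50-13:15, 13:40-15:25.
Gita ∩ Pita ∩ Wei: 09:10-13:15, 13:40-15:25.
Gita ∩ Pita ∩ Wei ∩ Priya: 10:00-11:25, 12:25-13:15, 13:40-15:25.
Gita ∩ Pita ∩ Wei ∩ Priya ∩ Zubin: 10:00-11:25, 12:25-13:15, 13:40-15:25.
Gita ∩ Pita ∩ Wei ∩ Priya ∩ Zubin ∩ Mei: 10:00-11:25, 12:25-13:15, 13:40-15:25.
The longest is 13:40-15:25 at 105 minutes.

105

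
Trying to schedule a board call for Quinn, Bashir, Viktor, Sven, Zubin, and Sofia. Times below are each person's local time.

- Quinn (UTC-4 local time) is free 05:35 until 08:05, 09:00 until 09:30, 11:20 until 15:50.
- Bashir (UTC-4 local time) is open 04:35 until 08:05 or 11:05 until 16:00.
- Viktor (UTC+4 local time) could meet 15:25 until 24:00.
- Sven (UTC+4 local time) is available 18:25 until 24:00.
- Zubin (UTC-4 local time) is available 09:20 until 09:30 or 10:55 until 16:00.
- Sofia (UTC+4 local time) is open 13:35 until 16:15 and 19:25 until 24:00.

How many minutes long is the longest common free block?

265

Quinn in UTC: 09:35-12:05, 13:00-13:30, 15:20-19:50 (add 4h to convert from UTC-4).
Bashir in UTC: 08:35-12:05, 15:05-20:00 (add 4h to convert from UTC-4).
Viktor in UTC: 11:25-20:00 (subtract 4h to convert from UTC+4).
Sven in UTC: 14:25-20:00 (subtract 4h to convert from UTC+4).
Zubin in UTC: 13:20-13:30, 14:55-20:00 (add 4h to convert from UTC-4).
Sofia in UTC: 09:35-12:15, 15:25-20:00 (subtract 4h to convert from UTC+4).
Quinn ∩ Bashir: 09:35-12:05, 15:20-19:50.
Quinn ∩ Bashir ∩ Viktor: 11:25-12:05, 15:20-19:50.
Quinn ∩ Bashir ∩ Viktor ∩ Sven: 15:20-19:50.
Quinn ∩ Bashir ∩ Viktor ∩ Sven ∩ Zubin: 15:20-19:50.
Quinn ∩ Bashir ∩ Viktor ∩ Sven ∩ Zubin ∩ Sofia: 15:25-19:50.
The longest is 15:25-19:50 at 265 minutes.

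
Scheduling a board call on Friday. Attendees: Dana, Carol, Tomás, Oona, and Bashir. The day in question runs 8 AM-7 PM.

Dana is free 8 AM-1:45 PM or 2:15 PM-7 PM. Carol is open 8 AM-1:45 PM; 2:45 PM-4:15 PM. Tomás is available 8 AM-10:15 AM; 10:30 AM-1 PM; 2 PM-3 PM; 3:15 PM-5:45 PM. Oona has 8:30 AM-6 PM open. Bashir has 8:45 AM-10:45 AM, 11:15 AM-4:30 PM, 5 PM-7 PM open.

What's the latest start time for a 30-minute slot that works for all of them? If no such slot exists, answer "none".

Dana ∩ Carol: 08:00-13:45, 14:45-16:15.
Dana ∩ Carol ∩ Tomás: 08:00-10:15, 10:30-13:00, 14:45-15:00, 15:15-16:15.
Dana ∩ Carol ∩ Tomás ∩ Oona: 08:30-10:15, 10:30-13:00, 14:45-15:00, 15:15-16:15.
Dana ∩ Carol ∩ Tomás ∩ Oona ∩ Bashir: 08:45-10:15, 10:30-10:45, 11:15-13:00, 14:45-15:00, 15:15-16:15.
The last common window of at least 30 minutes is 15:15-16:15; a 30-minute meeting can start as late as 15:45 and still end by 16:15.

15:45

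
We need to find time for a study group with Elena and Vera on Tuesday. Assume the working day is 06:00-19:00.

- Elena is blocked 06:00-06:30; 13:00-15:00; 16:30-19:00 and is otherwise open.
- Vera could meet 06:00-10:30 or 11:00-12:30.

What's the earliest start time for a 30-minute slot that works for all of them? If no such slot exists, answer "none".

Elena free: 06:30-13:00, 15:00-16:30 (invert busy blocks within the working day).
Vera free: 06:00-10:30, 11:00-12:30.
Elena ∩ Vera: 06:30-10:30, 11:00-12:30.
The first common window of at least 30 minutes is 06:30-10:30, so the earliest start is 06:30.

06:30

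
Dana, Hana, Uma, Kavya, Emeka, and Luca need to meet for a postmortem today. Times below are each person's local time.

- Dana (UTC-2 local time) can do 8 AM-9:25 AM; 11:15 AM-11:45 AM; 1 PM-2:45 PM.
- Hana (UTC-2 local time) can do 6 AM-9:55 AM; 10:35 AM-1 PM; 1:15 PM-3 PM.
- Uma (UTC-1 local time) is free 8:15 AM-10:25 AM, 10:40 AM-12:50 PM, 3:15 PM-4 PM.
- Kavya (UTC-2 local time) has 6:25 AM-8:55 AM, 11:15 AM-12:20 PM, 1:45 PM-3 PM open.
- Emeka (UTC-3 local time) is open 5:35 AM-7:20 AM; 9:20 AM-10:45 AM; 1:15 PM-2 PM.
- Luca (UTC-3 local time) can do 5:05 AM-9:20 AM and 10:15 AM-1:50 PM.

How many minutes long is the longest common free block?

30

Dana in UTC: 10:00-11:25, 13:15-13:45, 15:00-16:45 (add 2h to convert from UTC-2).
Hana in UTC: 08:00-11:55, 12:35-15:00, 15:15-17:00 (add 2h to convert from UTC-2).
Uma in UTC: 09:15-11:25, 11:40-13:50, 16:15-17:00 (add 1h to convert from UTC-1).
Kavya in UTC: 08:25-10:55, 13:15-14:20, 15:45-17:00 (add 2h to convert from UTC-2).
Emeka in UTC: 08:35-10:20, 12:20-13:45, 16:15-17:00 (add 3h to convert from UTC-3).
Luca in UTC: 08:05-12:20, 13:15-16:50 (add 3h to convert from UTC-3).
Dana ∩ Hana: 10:00-11:25, 13:15-13:45, 15:15-16:45.
Dana ∩ Hana ∩ Uma: 10:00-11:25, 13:15-13:45, 16:15-16:45.
Dana ∩ Hana ∩ Uma ∩ Kavya: 10:00-10:55, 13:15-13:45, 16:15-16:45.
Dana ∩ Hana ∩ Uma ∩ Kavya ∩ Emeka: 10:00-10:20, 13:15-13:45, 16:15-16:45.
Dana ∩ Hana ∩ Uma ∩ Kavya ∩ Emeka ∩ Luca: 10:00-10:20, 13:15-13:45, 16:15-16:45.
The longest is 13:15-13:45 at 30 minutes.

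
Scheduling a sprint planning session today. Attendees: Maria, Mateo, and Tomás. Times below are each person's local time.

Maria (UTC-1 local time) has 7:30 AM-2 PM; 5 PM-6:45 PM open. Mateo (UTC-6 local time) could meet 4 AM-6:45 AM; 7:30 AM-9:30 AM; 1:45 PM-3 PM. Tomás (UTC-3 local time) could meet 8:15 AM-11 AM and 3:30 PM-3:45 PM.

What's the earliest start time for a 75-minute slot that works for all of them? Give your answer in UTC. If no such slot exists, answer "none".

11:15

Maria in UTC: 08:30-15:00, 18:00-19:45 (add 1h to convert from UTC-1).
Mateo in UTC: 10:00-12:45, 13:30-15:30, 19:45-21:00 (add 6h to convert from UTC-6).
Tomás in UTC: 11:15-14:00, 18:30-18:45 (add 3h to convert from UTC-3).
Maria ∩ Mateo: 10:00-12:45, 13:30-15:00.
Maria ∩ Mateo ∩ Tomás: 11:15-12:45, 13:30-14:00.
The first common window of at least 75 minutes is 11:15-12:45, so the earliest start is 11:15.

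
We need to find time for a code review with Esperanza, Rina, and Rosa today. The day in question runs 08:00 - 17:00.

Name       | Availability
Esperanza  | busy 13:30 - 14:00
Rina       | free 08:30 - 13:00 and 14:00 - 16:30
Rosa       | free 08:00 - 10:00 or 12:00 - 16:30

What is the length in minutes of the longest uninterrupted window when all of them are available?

Esperanza free: 08:00-13:30, 14:00-17:00 (invert busy blocks within the working day).
Rina free: 08:30-13:00, 14:00-16:30.
Rosa free: 08:00-10:00, 12:00-16:30.
Esperanza ∩ Rina: 08:30-13:00, 14:00-16:30.
Esperanza ∩ Rina ∩ Rosa: 08:30-10:00, 12:00-13:00, 14:00-16:30.
The longest is 14:00-16:30 at 150 minutes.

150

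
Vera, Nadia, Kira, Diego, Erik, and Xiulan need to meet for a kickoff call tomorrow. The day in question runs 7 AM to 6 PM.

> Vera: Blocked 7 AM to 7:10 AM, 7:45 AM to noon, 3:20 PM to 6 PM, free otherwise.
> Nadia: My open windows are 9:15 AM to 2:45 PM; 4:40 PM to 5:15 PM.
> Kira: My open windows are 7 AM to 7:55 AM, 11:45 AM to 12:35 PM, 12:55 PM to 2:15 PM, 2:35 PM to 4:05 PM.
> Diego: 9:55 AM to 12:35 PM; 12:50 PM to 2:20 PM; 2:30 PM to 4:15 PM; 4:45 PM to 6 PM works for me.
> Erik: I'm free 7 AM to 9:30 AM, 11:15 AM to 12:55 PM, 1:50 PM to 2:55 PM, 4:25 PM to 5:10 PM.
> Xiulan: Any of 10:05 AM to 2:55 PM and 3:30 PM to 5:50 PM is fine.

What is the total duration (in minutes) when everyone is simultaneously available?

70

Vera free: 07:10-07:45, 12:00-15:20 (invert busy blocks within the working day).
Nadia free: 09:15-14:45, 16:40-17:15.
Kira free: 07:00-07:55, 11:45-12:35, 12:55-14:15, 14:35-16:05.
Diego free: 09:55-12:35, 12:50-14:20, 14:30-16:15, 16:45-18:00.
Erik free: 07:00-09:30, 11:15-12:55, 13:50-14:55, 16:25-17:10.
Xiulan free: 10:05-14:55, 15:30-17:50.
Vera ∩ Nadia: 12:00-14:45.
Vera ∩ Nadia ∩ Kira: 12:00-12:35, 12:55-14:15, 14:35-14:45.
Vera ∩ Nadia ∩ Kira ∩ Diego: 12:00-12:35, 12:55-14:15, 14:35-14:45.
Vera ∩ Nadia ∩ Kira ∩ Diego ∩ Erik: 12:00-12:35, 13:50-14:15, 14:35-14:45.
Vera ∩ Nadia ∩ Kira ∩ Diego ∩ Erik ∩ Xiulan: 12:00-12:35, 13:50-14:15, 14:35-14:45.
Summing the common windows: 35 + 25 + 10 = 70 minutes.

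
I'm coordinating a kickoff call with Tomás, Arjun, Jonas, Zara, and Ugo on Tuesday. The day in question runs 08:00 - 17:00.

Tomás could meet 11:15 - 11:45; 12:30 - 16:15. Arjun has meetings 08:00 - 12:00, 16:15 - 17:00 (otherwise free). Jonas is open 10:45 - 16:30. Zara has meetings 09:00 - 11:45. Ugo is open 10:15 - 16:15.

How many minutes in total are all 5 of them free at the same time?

225

Tomás free: 11:15-11:45, 12:30-16:15.
Arjun free: 12:00-16:15 (invert busy blocks within the working day).
Jonas free: 10:45-16:30.
Zara free: 08:00-09:00, 11:45-17:00 (invert busy blocks within the working day).
Ugo free: 10:15-16:15.
Tomás ∩ Arjun: 12:30-16:15.
Tomás ∩ Arjun ∩ Jonas: 12:30-16:15.
Tomás ∩ Arjun ∩ Jonas ∩ Zara: 12:30-16:15.
Tomás ∩ Arjun ∩ Jonas ∩ Zara ∩ Ugo: 12:30-16:15.
That's a single block of 225 minutes.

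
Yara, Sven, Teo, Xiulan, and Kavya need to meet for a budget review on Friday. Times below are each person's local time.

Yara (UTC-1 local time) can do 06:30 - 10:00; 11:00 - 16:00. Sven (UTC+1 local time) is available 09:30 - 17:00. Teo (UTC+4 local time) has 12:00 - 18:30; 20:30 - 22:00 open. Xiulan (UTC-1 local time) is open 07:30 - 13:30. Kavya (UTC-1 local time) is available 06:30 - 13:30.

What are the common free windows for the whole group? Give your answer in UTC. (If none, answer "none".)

08:30-11:00, 12:00-14:30

Yara in UTC: 07:30-11:00, 12:00-17:00 (add 1h to convert from UTC-1).
Sven in UTC: 08:30-16:00 (subtract 1h to convert from UTC+1).
Teo in UTC: 08:00-14:30, 16:30-18:00 (subtract 4h to convert from UTC+4).
Xiulan in UTC: 08:30-14:30 (add 1h to convert from UTC-1).
Kavya in UTC: 07:30-14:30 (add 1h to convert from UTC-1).
Yara ∩ Sven: 08:30-11:00, 12:00-16:00.
Yara ∩ Sven ∩ Teo: 08:30-11:00, 12:00-14:30.
Yara ∩ Sven ∩ Teo ∩ Xiulan: 08:30-11:00, 12:00-14:30.
Yara ∩ Sven ∩ Teo ∩ Xiulan ∩ Kavya: 08:30-11:00, 12:00-14:30.
So the common availability across everyone is 08:30-11:00, 12:00-14:30.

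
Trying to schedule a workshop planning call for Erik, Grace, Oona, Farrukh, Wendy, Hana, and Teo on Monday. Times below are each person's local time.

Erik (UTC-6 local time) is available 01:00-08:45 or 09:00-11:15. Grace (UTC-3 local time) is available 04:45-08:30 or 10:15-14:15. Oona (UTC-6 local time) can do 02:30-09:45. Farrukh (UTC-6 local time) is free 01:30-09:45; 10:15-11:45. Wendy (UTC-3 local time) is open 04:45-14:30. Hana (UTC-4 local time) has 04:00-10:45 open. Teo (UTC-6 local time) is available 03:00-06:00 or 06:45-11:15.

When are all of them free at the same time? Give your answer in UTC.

09:00-11:30, 13:15-14:45

Erik in UTC: 07:00-14:45, 15:00-17:15 (add 6h to convert from UTC-6).
Grace in UTC: 07:45-11:30, 13:15-17:15 (add 3h to convert from UTC-3).
Oona in UTC: 08:30-15:45 (add 6h to convert from UTC-6).
Farrukh in UTC: 07:30-15:45, 16:15-17:45 (add 6h to convert from UTC-6).
Wendy in UTC: 07:45-17:30 (add 3h to convert from UTC-3).
Hana in UTC: 08:00-14:45 (add 4h to convert from UTC-4).
Teo in UTC: 09:00-12:00, 12:45-17:15 (add 6h to convert from UTC-6).
Erik ∩ Grace: 07:45-11:30, 13:15-14:45, 15:00-17:15.
Erik ∩ Grace ∩ Oona: 08:30-11:30, 13:15-14:45, 15:00-15:45.
Erik ∩ Grace ∩ Oona ∩ Farrukh: 08:30-11:30, 13:15-14:45, 15:00-15:45.
Erik ∩ Grace ∩ Oona ∩ Farrukh ∩ Wendy: 08:30-11:30, 13:15-14:45, 15:00-15:45.
Erik ∩ Grace ∩ Oona ∩ Farrukh ∩ Wendy ∩ Hana: 08:30-11:30, 13:15-14:45.
Erik ∩ Grace ∩ Oona ∩ Farrukh ∩ Wendy ∩ Hana ∩ Teo: 09:00-11:30, 13:15-14:45.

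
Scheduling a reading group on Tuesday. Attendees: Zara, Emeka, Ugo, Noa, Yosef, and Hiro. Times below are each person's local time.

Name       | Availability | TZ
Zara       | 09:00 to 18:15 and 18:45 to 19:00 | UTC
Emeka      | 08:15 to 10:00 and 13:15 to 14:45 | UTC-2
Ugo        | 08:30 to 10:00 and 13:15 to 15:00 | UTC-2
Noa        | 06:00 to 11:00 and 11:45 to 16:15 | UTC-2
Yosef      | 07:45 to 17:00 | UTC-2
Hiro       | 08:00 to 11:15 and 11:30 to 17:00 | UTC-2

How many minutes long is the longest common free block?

Zara in UTC: 09:00-18:15, 18:45-19:00.
Emeka in UTC: 10:15-12:00, 15:15-16:45 (add 2h to convert from UTC-2).
Ugo in UTC: 10:30-12:00, 15:15-17:00 (add 2h to convert from UTC-2).
Noa in UTC: 08:00-13:00, 13:45-18:15 (add 2h to convert from UTC-2).
Yosef in UTC: 09:45-19:00 (add 2h to convert from UTC-2).
Hiro in UTC: 10:00-13:15, 13:30-19:00 (add 2h to convert from UTC-2).
Zara ∩ Emeka: 10:15-12:00, 15:15-16:45.
Zara ∩ Emeka ∩ Ugo: 10:30-12:00, 15:15-16:45.
Zara ∩ Emeka ∩ Ugo ∩ Noa: 10:30-12:00, 15:15-16:45.
Zara ∩ Emeka ∩ Ugo ∩ Noa ∩ Yosef: 10:30-12:00, 15:15-16:45.
Zara ∩ Emeka ∩ Ugo ∩ Noa ∩ Yosef ∩ Hiro: 10:30-12:00, 15:15-16:45.
So the common availability across everyone is 10:30-12:00, 15:15-16:45.
The longest is 10:30-12:00 at 90 minutes.

90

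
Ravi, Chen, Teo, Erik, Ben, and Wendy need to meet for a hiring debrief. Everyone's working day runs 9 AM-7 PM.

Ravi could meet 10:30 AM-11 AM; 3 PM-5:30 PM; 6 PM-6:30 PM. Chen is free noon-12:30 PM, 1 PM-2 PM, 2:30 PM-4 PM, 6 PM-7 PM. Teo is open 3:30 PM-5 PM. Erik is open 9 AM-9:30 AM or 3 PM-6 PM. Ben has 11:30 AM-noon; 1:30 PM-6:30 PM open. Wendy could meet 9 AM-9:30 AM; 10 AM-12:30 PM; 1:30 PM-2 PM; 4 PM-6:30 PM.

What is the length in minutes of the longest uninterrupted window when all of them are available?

Ravi ∩ Chen: 15:00-16:00, 18:00-18:30.
Ravi ∩ Chen ∩ Teo: 15:30-16:00.
Ravi ∩ Chen ∩ Teo ∩ Erik: 15:30-16:00.
Ravi ∩ Chen ∩ Teo ∩ Erik ∩ Ben: 15:30-16:00.
Ravi ∩ Chen ∩ Teo ∩ Erik ∩ Ben ∩ Wendy: ∅.
There is no time when everyone is free.
No common window exists, so the longest block is 0 minutes.

0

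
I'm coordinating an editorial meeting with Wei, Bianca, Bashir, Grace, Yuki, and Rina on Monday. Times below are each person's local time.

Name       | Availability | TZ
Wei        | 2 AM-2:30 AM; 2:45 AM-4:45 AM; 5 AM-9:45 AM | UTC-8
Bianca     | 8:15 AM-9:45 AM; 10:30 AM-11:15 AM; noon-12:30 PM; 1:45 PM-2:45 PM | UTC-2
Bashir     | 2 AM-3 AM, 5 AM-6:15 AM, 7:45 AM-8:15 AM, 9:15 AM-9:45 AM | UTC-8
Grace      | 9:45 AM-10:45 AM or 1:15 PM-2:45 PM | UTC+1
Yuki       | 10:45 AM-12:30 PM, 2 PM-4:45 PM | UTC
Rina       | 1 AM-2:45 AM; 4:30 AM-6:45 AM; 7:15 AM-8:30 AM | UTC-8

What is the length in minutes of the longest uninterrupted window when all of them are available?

0

Wei in UTC: 10:00-10:30, 10:45-12:45, 13:00-17:45 (add 8h to convert from UTC-8).
Bianca in UTC: 10:15-11:45, 12:30-13:15, 14:00-14:30, 15:45-16:45 (add 2h to convert from UTC-2).
Bashir in UTC: 10:00-11:00, 13:00-14:15, 15:45-16:15, 17:15-17:45 (add 8h to convert from UTC-8).
Grace in UTC: 08:45-09:45, 12:15-13:45 (subtract 1h to convert from UTC+1).
Yuki in UTC: 10:45-12:30, 14:00-16:45.
Rina in UTC: 09:00-10:45, 12:30-14:45, 15:15-16:30 (add 8h to convert from UTC-8).
Wei ∩ Bianca: 10:15-10:30, 10:45-11:45, 12:30-12:45, 13:00-13:15, 14:00-14:30, 15:45-16:45.
Wei ∩ Bianca ∩ Bashir: 10:15-10:30, 10:45-11:00, 13:00-13:15, 14:00-14:15, 15:45-16:15.
Wei ∩ Bianca ∩ Bashir ∩ Grace: 13:00-13:15.
Wei ∩ Bianca ∩ Bashir ∩ Grace ∩ Yuki: ∅.
Wei ∩ Bianca ∩ Bashir ∩ Grace ∩ Yuki ∩ Rina: ∅.
There is no time when everyone is free.
No common window exists, so the longest block is 0 minutes.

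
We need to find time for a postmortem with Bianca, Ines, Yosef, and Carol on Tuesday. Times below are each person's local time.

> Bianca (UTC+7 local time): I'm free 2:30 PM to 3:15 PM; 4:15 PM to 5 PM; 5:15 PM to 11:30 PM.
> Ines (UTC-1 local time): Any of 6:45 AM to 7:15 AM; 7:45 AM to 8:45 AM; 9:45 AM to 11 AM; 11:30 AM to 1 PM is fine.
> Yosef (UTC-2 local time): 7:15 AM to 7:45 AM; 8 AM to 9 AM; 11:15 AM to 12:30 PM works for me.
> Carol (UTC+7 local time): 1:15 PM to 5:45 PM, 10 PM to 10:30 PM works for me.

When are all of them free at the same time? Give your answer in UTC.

09:15-09:45

Bianca in UTC: 07:30-08:15, 09:15-10:00, 10:15-16:30 (subtract 7h to convert from UTC+7).
Ines in UTC: 07:45-08:15, 08:45-09:45, 10:45-12:00, 12:30-14:00 (add 1h to convert from UTC-1).
Yosef in UTC: 09:15-09:45, 10:00-11:00, 13:15-14:30 (add 2h to convert from UTC-2).
Carol in UTC: 06:15-10:45, 15:00-15:30 (subtract 7h to convert from UTC+7).
Bianca ∩ Ines: 07:45-08:15, 09:15-09:45, 10:45-12:00, 12:30-14:00.
Bianca ∩ Ines ∩ Yosef: 09:15-09:45, 10:45-11:00, 13:15-14:00.
Bianca ∩ Ines ∩ Yosef ∩ Carol: 09:15-09:45.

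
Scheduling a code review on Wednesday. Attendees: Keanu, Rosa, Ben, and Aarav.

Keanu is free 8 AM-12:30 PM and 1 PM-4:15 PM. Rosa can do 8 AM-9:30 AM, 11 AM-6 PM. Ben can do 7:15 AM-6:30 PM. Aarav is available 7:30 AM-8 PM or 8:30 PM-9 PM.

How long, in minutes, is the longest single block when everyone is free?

Keanu ∩ Rosa: 08:00-09:30, 11:00-12:30, 13:00-16:15.
Keanu ∩ Rosa ∩ Ben: 08:00-09:30, 11:00-12:30, 13:00-16:15.
Keanu ∩ Rosa ∩ Ben ∩ Aarav: 08:00-09:30, 11:00-12:30, 13:00-16:15.
So the common availability across everyone is 08:00-09:30, 11:00-12:30, 13:00-16:15.
The longest is 13:00-16:15 at 195 minutes.

195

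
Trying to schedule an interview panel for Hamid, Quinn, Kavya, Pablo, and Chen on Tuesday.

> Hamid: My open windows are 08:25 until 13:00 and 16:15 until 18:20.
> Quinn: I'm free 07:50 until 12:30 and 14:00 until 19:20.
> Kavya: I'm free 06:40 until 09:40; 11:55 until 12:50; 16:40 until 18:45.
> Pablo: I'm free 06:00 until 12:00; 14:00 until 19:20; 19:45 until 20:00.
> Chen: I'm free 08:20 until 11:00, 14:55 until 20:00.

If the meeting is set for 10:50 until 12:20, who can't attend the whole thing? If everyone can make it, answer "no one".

Hamid: free for 10:50-12:20. Quinn: free for 10:50-12:20. Kavya: not fully free for 10:50-12:20. Pablo: not fully free for 10:50-12:20. Chen: not fully free for 10:50-12:20.

Chen, Kavya, Pablo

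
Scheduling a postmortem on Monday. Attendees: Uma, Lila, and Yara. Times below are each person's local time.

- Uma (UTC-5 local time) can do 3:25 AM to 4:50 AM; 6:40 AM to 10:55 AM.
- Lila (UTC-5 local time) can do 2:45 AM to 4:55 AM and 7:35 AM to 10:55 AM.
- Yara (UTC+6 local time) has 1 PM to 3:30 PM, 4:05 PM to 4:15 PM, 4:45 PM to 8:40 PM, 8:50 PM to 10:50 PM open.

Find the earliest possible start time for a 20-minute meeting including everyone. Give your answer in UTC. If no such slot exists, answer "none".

Uma in UTC: 08:25-09:50, 11:40-15:55 (add 5h to convert from UTC-5).
Lila in UTC: 07:45-09:55, 12:35-15:55 (add 5h to convert from UTC-5).
Yara in UTC: 07:00-09:30, 10:05-10:15, 10:45-14:40, 14:50-16:50 (subtract 6h to convert from UTC+6).
Uma ∩ Lila: 08:25-09:50, 12:35-15:55.
Uma ∩ Lila ∩ Yara: 08:25-09:30, 12:35-14:40, 14:50-15:55.
Those are the intersection windows.
The first common window of at least 20 minutes is 08:25-09:30, so the earliest start is 08:25.

08:25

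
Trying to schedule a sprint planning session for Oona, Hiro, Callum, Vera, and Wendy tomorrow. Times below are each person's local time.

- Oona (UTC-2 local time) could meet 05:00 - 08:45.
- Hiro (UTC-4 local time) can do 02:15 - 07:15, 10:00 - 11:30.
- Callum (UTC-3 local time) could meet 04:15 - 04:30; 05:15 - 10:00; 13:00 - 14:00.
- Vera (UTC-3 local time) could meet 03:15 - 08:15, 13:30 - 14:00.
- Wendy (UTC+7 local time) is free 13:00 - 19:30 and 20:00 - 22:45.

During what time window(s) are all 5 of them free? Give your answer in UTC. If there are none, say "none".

Oona in UTC: 07:00-10:45 (add 2h to convert from UTC-2).
Hiro in UTC: 06:15-11:15, 14:00-15:30 (add 4h to convert from UTC-4).
Callum in UTC: 07:15-07:30, 08:15-13:00, 16:00-17:00 (add 3h to convert from UTC-3).
Vera in UTC: 06:15-11:15, 16:30-17:00 (add 3h to convert from UTC-3).
Wendy in UTC: 06:00-12:30, 13:00-15:45 (subtract 7h to convert from UTC+7).
Oona ∩ Hiro: 07:00-10:45.
Oona ∩ Hiro ∩ Callum: 07:15-07:30, 08:15-10:45.
Oona ∩ Hiro ∩ Callum ∩ Vera: 07:15-07:30, 08:15-10:45.
Oona ∩ Hiro ∩ Callum ∩ Vera ∩ Wendy: 07:15-07:30, 08:15-10:45.

07:15-07:30, 08:15-10:45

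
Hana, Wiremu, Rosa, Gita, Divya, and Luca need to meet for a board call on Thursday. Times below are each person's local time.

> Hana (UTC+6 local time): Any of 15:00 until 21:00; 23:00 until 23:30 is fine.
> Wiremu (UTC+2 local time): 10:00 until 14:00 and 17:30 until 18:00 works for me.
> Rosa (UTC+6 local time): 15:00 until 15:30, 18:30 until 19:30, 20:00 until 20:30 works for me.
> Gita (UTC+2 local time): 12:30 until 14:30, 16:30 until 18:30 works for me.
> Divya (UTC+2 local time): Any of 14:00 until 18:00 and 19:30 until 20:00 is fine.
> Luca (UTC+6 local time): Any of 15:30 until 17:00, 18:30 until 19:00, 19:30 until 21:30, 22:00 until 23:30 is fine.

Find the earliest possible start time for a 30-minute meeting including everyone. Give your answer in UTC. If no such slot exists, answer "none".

none

Hana in UTC: 09:00-15:00, 17:00-17:30 (subtract 6h to convert from UTC+6).
Wiremu in UTC: 08:00-12:00, 15:30-16:00 (subtract 2h to convert from UTC+2).
Rosa in UTC: 09:00-09:30, 12:30-13:30, 14:00-14:30 (subtract 6h to convert from UTC+6).
Gita in UTC: 10:30-12:30, 14:30-16:30 (subtract 2h to convert from UTC+2).
Divya in UTC: 12:00-16:00, 17:30-18:00 (subtract 2h to convert from UTC+2).
Luca in UTC: 09:30-11:00, 12:30-13:00, 13:30-15:30, 16:00-17:30 (subtract 6h to convert from UTC+6).
Hana ∩ Wiremu: 09:00-12:00.
Hana ∩ Wiremu ∩ Rosa: 09:00-09:30.
Hana ∩ Wiremu ∩ Rosa ∩ Gita: ∅.
Hana ∩ Wiremu ∩ Rosa ∩ Gita ∩ Divya: ∅.
Hana ∩ Wiremu ∩ Rosa ∩ Gita ∩ Divya ∩ Luca: ∅.
There is no time when everyone is free.
No common window is at least 30 minutes long.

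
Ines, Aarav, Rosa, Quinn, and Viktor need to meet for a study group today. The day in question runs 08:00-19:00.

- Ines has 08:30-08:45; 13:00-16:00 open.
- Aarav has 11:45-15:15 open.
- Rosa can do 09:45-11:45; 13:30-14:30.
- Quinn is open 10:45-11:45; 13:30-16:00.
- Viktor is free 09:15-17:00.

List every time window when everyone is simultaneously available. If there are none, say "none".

13:30-14:30

Ines ∩ Aarav: 13:00-15:15.
Ines ∩ Aarav ∩ Rosa: 13:30-14:30.
Ines ∩ Aarav ∩ Rosa ∩ Quinn: 13:30-14:30.
Ines ∩ Aarav ∩ Rosa ∩ Quinn ∩ Viktor: 13:30-14:30.
Those are the intersection windows.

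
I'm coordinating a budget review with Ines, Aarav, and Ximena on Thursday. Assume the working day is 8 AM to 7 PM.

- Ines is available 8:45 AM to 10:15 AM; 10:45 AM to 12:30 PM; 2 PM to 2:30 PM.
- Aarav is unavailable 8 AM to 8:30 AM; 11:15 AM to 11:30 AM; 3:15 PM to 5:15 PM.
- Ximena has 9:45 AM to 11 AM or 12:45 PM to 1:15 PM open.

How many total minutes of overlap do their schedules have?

45

Ines free: 08:45-10:15, 10:45-12:30, 14:00-14:30.
Aarav free: 08:30-11:15, 11:30-15:15, 17:15-19:00 (invert busy blocks within the working day).
Ximena free: 09:45-11:00, 12:45-13:15.
Ines ∩ Aarav: 08:45-10:15, 10:45-11:15, 11:30-12:30, 14:00-14:30.
Ines ∩ Aarav ∩ Ximena: 09:45-10:15, 10:45-11:00.
Summing the common windows: 30 + 15 = 45 minutes.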